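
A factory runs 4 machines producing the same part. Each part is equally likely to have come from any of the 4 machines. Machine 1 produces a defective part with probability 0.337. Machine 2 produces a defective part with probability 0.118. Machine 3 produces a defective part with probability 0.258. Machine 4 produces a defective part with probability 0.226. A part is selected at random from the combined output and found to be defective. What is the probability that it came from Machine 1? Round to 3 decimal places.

Tabulate prior·likelihood by source: [1] prior 0.25, lik 0.337, product 0.08425; [2] prior 0.25, lik 0.118, product 0.02950; [3] prior 0.25, lik 0.258, product 0.06450; [4] prior 0.25, lik 0.226, product 0.05650.
Normalizing constant = 0.23475; the posterior for Machine 1 is its product over the sum, 0.08425/0.23475 = 0.359.

Posterior probability ≈ 0.359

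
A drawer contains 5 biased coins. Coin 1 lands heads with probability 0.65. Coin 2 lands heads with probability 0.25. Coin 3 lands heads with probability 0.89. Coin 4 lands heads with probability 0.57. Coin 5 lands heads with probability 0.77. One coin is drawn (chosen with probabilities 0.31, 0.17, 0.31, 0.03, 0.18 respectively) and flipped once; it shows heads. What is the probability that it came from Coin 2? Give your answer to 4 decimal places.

Posterior probability ≈ 0.0629

Tabulate prior·likelihood by source: [1] prior 0.31, lik 0.65, product 0.2015; [2] prior 0.17, lik 0.25, product 0.04250; [3] prior 0.31, lik 0.89, product 0.2759; [4] prior 0.03, lik 0.57, product 0.01710; [5] prior 0.18, lik 0.77, product 0.1386.
Normalizing constant = 0.67560; the posterior for Coin 2 is its product over the sum, 0.04250/0.67560 = 0.0629.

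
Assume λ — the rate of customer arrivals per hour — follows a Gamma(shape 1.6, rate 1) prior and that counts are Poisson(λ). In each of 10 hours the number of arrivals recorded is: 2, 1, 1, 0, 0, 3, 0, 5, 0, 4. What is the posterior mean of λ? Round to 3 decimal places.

The Poisson likelihood adds the total count to the shape and the number of exposure periods to the rate. Here ∑xᵢ = 16 and n = 10, so shape 1.6→17.6 and rate 1→11.
Posterior mean = shape/rate = 17.6/11 = 1.600.

Posterior mean ≈ 1.600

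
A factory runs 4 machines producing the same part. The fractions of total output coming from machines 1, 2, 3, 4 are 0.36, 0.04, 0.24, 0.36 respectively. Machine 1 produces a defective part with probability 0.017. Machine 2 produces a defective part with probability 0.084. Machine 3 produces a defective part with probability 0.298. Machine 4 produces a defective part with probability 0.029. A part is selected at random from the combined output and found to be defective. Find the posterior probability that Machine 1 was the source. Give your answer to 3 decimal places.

Posterior probability ≈ 0.067

P(defective|M1) = 0.017; P(defective|M2) = 0.084; P(defective|M3) = 0.298; P(defective|M4) = 0.029.
Prior × likelihood for each source: 0.36·0.017=0.006120, 0.04·0.084=0.003360, 0.24·0.298=0.07152, 0.36·0.029=0.01044. Summing gives P(defective) = 0.091440.
P(Machine 1 | defective) = 0.006120 / 0.091440 = 0.067.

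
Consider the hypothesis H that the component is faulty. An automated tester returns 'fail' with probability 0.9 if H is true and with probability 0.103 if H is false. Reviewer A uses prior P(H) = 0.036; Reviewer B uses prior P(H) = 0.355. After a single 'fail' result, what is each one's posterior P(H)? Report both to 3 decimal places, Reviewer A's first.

P('+'|H) = 0.9, P('+'|¬H) = 0.103.
Reviewer A: numerator 0.9·0.036 = 0.032400; evidence = 0.032400+0.103·0.964 = 0.13169; posterior = 0.246.
Reviewer B: numerator 0.9·0.355 = 0.31950; evidence = 0.31950+0.103·0.645 = 0.38594; posterior = 0.828.

Reviewer A: 0.246; Reviewer B: 0.828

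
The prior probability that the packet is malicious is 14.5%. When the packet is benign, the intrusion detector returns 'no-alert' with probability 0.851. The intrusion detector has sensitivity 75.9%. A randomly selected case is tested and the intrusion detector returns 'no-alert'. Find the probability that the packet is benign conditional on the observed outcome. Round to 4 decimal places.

Write H for 'the packet is malicious'. Prior odds H:¬H = 0.145/0.855 = 0.16959. For the 'no-alert' outcome, the likelihood ratio is 0.241/0.851 = 0.28320.
Posterior odds = 0.16959 × 0.28320 = 0.048027, so P(H|E) = 0.048027/(1+0.048027) = 0.0458. Then P(¬H|E) = 1 − 0.0458 = 0.9542.

P(¬H | E) ≈ 0.9542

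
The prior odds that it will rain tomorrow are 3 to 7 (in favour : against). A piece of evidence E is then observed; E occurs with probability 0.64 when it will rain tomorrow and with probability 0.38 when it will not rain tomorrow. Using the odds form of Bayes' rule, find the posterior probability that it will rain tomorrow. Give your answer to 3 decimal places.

Posterior probability ≈ 0.419

Prior odds = 3/7 = 0.42857. In log-odds, ln(0.42857) = -0.84730.
Add log likelihood ratio: ln(1.6842) = 0.52130.
Posterior log-odds = -0.32600, so posterior odds = exp(-0.32600) = 0.72180. Converting, P(H|E) = 0.72180/1.7218 = 0.419.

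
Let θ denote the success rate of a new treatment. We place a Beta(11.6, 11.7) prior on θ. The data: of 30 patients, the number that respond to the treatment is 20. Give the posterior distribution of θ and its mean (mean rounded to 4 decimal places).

Posterior: Beta(31.6, 21.7); mean ≈ 0.5929

Observing 20 successes and 10 failures updates Beta(11.6, 11.7) by adding the success and failure counts to the two shape parameters: α = 11.6+20 = 31.6, β = 11.7+10 = 21.7.
Posterior mean = α/(α+β) = 31.6/53.3 = 0.5929.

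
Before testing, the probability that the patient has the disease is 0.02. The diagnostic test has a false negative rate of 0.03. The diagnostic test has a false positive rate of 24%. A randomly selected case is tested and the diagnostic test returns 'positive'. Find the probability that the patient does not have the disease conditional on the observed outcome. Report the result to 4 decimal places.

Let H be the event that the patient has the disease. P(H) = 0.02, so P(¬H) = 0.98. With E the 'positive' result, P(E|H) = 0.97 and P(E|¬H) = 0.24.
P(E) = 0.97·0.02 + 0.24·0.98 = 0.019400 + 0.23520 = 0.25460.
By Bayes' theorem, P(H|E) = 0.019400 / 0.25460 = 0.0762. Hence P(¬H|E) = 1 − 0.0762 = 0.9238.

P(¬H | E) ≈ 0.9238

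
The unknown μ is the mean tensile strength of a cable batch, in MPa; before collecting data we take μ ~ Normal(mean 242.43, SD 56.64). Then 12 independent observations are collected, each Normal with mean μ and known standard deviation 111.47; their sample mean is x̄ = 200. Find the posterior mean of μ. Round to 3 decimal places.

With known σ, the Normal prior is conjugate. Weight on the data is w = (n/σ²)/(n/σ² + 1/τ₀²) = 0.00096575/(0.00096575+0.00031171) = 0.75599.
Posterior mean = w·x̄ + (1−w)·μ₀ = 0.75599·200 + 0.24401·242.43 = 210.353.

Posterior mean ≈ 210.353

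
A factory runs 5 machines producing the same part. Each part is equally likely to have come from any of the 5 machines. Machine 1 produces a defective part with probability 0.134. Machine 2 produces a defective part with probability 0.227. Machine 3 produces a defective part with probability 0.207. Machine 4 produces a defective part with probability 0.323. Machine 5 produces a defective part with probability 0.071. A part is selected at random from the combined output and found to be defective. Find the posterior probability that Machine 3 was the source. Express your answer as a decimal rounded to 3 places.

P(defective|M1) = 0.134; P(defective|M2) = 0.227; P(defective|M3) = 0.207; P(defective|M4) = 0.323; P(defective|M5) = 0.071.
Prior × likelihood for each source: 0.2·0.134=0.02680, 0.2·0.227=0.04540, 0.2·0.207=0.04140, 0.2·0.323=0.06460, 0.2·0.071=0.01420. Summing gives P(defective) = 0.19240.
P(Machine 3 | defective) = 0.04140 / 0.19240 = 0.215.

Posterior probability ≈ 0.215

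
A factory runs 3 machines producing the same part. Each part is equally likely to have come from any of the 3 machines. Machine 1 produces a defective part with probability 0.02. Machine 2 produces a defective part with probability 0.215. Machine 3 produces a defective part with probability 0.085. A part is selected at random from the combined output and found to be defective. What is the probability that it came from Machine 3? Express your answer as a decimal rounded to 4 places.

Tabulate prior·likelihood by source: [1] prior 0.333333, lik 0.02, product 0.006667; [2] prior 0.333333, lik 0.215, product 0.07167; [3] prior 0.333333, lik 0.085, product 0.02833.
Normalizing constant = 0.10667; the posterior for Machine 3 is its product over the sum, 0.02833/0.10667 = 0.2656.

Posterior probability ≈ 0.2656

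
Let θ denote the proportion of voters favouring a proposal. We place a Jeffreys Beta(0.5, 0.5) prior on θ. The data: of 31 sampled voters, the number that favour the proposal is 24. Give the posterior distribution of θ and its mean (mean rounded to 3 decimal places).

Observing 24 successes and 7 failures updates Beta(0.5, 0.5) by adding the success and failure counts to the two shape parameters: α = 0.5+24 = 24.5, β = 0.5+7 = 7.5.
E[θ | data] = 24.5/(24.5+7.5) = 0.766.

Posterior: Beta(24.5, 7.5); mean ≈ 0.766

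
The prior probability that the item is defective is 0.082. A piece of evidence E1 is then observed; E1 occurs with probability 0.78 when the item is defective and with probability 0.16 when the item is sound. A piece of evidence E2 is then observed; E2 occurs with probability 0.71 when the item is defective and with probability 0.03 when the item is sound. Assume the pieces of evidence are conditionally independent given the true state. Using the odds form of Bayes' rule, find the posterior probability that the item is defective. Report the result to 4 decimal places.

Prior odds = 0.082/(1−0.082) = 0.089325. In log-odds, ln(0.089325) = -2.4155.
Add log likelihood ratios: ln(4.8750) + ln(23.667) = 4.7482.
Posterior log-odds = 2.3327, so posterior odds = exp(2.3327) = 10.306. Converting, P(H|E) = 10.306/11.306 = 0.9116.

Posterior probability ≈ 0.9116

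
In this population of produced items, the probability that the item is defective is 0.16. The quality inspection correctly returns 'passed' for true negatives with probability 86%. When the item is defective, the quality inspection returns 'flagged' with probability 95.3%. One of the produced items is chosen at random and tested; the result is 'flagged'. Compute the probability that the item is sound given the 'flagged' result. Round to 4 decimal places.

Let H be the event that the item is defective. P(H) = 0.16, so P(¬H) = 0.84. With E the 'flagged' result, P(E|H) = 0.953 and P(E|¬H) = 0.14.
P(E) = 0.953·0.16 + 0.14·0.84 = 0.15248 + 0.11760 = 0.27008.
By Bayes' theorem, P(H|E) = 0.15248 / 0.27008 = 0.5646. Hence P(¬H|E) = 1 − 0.5646 = 0.4354.

P(¬H | E) ≈ 0.4354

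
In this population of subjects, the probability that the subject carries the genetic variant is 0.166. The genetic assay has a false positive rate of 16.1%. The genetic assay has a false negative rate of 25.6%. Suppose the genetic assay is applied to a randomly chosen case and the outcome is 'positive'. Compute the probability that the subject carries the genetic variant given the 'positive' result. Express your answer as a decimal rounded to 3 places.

Let H be the event that the subject carries the genetic variant. P(H) = 0.166, so P(¬H) = 0.834. With E the 'positive' result, P(E|H) = 0.744 and P(E|¬H) = 0.161.
P(E) = 0.744·0.166 + 0.161·0.834 = 0.12350 + 0.13427 = 0.25778.
By Bayes' theorem, P(H|E) = 0.12350 / 0.25778 = 0.479.

P(H | E) ≈ 0.479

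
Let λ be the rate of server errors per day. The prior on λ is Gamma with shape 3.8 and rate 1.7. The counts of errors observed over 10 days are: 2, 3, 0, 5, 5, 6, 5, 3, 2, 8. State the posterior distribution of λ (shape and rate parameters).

The Poisson likelihood adds the total count to the shape and the number of exposure periods to the rate. Here ∑xᵢ = 39 and n = 10, so shape 3.8→42.8 and rate 1.7→11.7.

Posterior: Gamma(shape=42.8, rate=11.7)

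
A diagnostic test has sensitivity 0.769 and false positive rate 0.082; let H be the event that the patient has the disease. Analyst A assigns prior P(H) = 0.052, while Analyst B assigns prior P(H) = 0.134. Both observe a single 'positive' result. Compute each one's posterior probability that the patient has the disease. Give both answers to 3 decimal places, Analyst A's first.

P('+'|H) = 0.769, P('+'|¬H) = 0.082.
Analyst A: numerator 0.769·0.052 = 0.039988; evidence = 0.039988+0.082·0.948 = 0.11772; posterior = 0.340.
Analyst B: numerator 0.769·0.134 = 0.10305; evidence = 0.10305+0.082·0.866 = 0.17406; posterior = 0.592.

Analyst A: 0.340; Analyst B: 0.592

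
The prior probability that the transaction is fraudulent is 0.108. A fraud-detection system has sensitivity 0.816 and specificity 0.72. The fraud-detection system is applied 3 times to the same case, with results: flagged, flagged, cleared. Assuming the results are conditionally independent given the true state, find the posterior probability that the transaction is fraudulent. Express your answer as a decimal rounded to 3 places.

Posterior P(H) ≈ 0.208

With H the event that the transaction is fraudulent, the joint likelihood of the observed sequence is P(data|H) = 0.816·0.816·0.184 = 0.12252 and P(data|¬H) = 0.28·0.28·0.72 = 0.056448.
Bayes: P(H|data) = 0.108·0.12252 / (0.108·0.12252 + 0.892·0.056448) = 0.013232/0.063584 = 0.2081.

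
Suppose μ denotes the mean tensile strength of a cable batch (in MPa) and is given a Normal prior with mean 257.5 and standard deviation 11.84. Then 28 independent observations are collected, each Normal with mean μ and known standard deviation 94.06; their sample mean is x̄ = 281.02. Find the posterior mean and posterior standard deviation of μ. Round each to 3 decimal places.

With known σ, the Normal prior is conjugate. Weight on the data is w = (n/σ²)/(n/σ² + 1/τ₀²) = 0.00316481/(0.00316481+0.00713340) = 0.30732.
Posterior mean = w·x̄ + (1−w)·μ₀ = 0.30732·281.02 + 0.69268·257.5 = 264.728. Posterior variance = 1/(0.00316481+0.00713340) = 97.1042, so SD = 9.854.

Posterior mean ≈ 264.728; posterior SD ≈ 9.854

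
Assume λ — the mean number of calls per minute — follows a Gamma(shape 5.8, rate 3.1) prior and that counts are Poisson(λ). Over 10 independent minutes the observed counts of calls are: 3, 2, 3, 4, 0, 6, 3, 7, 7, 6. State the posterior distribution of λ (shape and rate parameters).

The Poisson likelihood adds the total count to the shape and the number of exposure periods to the rate. Here ∑xᵢ = 41 and n = 10, so shape 5.8→46.8 and rate 3.1→13.1.

Posterior: Gamma(shape=46.8, rate=13.1)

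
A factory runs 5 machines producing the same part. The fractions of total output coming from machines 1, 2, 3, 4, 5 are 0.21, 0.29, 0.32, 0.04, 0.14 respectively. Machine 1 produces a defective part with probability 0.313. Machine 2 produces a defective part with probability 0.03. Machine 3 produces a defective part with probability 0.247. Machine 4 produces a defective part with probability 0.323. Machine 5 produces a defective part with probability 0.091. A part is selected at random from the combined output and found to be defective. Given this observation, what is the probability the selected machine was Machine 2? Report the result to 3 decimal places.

Tabulate prior·likelihood by source: [1] prior 0.21, lik 0.313, product 0.06573; [2] prior 0.29, lik 0.03, product 0.008700; [3] prior 0.32, lik 0.247, product 0.07904; [4] prior 0.04, lik 0.323, product 0.01292; [5] prior 0.14, lik 0.091, product 0.01274.
Normalizing constant = 0.17913; the posterior for Machine 2 is its product over the sum, 0.008700/0.17913 = 0.049.

Posterior probability ≈ 0.049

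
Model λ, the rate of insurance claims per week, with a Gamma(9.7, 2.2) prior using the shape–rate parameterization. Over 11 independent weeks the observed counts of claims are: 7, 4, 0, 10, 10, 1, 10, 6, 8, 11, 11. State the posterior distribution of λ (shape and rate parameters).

The Poisson likelihood adds the total count to the shape and the number of exposure periods to the rate. Here ∑xᵢ = 78 and n = 11, so shape 9.7→87.7 and rate 2.2→13.2.

Posterior: Gamma(shape=87.7, rate=13.2)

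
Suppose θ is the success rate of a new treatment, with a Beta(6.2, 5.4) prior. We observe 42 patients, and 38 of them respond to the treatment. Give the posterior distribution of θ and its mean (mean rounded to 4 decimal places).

Posterior: Beta(44.2, 9.4); mean ≈ 0.8246

The binomial likelihood is conjugate to the Beta prior: with 38 successes and 4 failures, the posterior is Beta(6.2+38, 5.4+4) = Beta(44.2, 9.4).
E[θ | data] = 44.2/(44.2+9.4) = 0.8246.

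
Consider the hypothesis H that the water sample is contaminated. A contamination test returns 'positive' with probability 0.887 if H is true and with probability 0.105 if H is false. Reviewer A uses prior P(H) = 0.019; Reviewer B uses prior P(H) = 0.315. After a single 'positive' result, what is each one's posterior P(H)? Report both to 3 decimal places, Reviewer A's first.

Reviewer A: 0.141; Reviewer B: 0.795

The likelihood ratio for a 'positive' result is 0.887/0.105 = 8.4476.
Reviewer A: prior odds 0.019/0.981 = 0.019368; posterior odds 0.16361; posterior probability 0.141.
Reviewer B: prior odds 0.315/0.685 = 0.45985; posterior odds 3.8847; posterior probability 0.795.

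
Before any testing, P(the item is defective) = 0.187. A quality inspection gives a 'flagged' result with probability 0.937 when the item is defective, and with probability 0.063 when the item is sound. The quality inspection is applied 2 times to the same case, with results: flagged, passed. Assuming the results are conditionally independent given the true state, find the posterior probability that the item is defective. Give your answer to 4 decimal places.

Posterior P(H) ≈ 0.1870

With H the event that the item is defective, the joint likelihood of the observed sequence is P(data|H) = 0.937·0.063 = 0.059031 and P(data|¬H) = 0.063·0.937 = 0.059031.
Bayes: P(H|data) = 0.187·0.059031 / (0.187·0.059031 + 0.813·0.059031) = 0.011039/0.059031 = 0.1870.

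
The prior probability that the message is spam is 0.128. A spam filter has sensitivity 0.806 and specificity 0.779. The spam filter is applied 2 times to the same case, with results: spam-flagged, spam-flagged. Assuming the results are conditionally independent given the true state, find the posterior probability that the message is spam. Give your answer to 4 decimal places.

With H the event that the message is spam, the joint likelihood of the observed sequence is P(data|H) = 0.806·0.806 = 0.64964 and P(data|¬H) = 0.221·0.221 = 0.048841.
Bayes: P(H|data) = 0.128·0.64964 / (0.128·0.64964 + 0.872·0.048841) = 0.083153/0.12574 = 0.6613.

Posterior P(H) ≈ 0.6613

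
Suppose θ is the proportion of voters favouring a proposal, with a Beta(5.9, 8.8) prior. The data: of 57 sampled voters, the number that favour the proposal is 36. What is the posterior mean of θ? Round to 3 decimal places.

The binomial likelihood is conjugate to the Beta prior: with 36 successes and 21 failures, the posterior is Beta(5.9+36, 8.8+21) = Beta(41.9, 29.8).
E[θ | data] = 41.9/(41.9+29.8) = 0.584.

Posterior mean ≈ 0.584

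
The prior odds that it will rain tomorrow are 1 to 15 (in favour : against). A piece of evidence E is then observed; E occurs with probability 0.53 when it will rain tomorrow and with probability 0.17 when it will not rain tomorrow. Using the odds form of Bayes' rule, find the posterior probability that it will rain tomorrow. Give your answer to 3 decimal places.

Posterior probability ≈ 0.172

Prior odds = 1/15 = 0.066667.
Likelihood ratio for E = 0.53/0.17 = 3.1176.
Posterior odds = prior odds × LR = 0.20784.
Posterior probability = odds/(1+odds) = 0.20784/1.2078 = 0.172.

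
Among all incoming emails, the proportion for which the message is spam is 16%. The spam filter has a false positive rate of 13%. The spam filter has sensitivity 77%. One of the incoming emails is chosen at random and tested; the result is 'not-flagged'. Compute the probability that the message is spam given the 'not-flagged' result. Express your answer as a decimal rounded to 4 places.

Let H be the event that the message is spam. P(H) = 0.16, so P(¬H) = 0.84. With E the 'not-flagged' result, P(E|H) = 0.23 and P(E|¬H) = 0.87.
P(E) = 0.23·0.16 + 0.87·0.84 = 0.036800 + 0.73080 = 0.76760.
By Bayes' theorem, P(H|E) = 0.036800 / 0.76760 = 0.0479.

P(H | E) ≈ 0.0479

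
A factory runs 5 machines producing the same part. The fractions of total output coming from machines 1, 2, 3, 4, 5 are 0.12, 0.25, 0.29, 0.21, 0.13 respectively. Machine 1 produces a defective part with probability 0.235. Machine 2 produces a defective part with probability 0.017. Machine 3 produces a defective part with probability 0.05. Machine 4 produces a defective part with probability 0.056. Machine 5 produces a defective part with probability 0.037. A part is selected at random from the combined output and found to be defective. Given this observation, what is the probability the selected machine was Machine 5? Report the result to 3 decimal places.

Posterior probability ≈ 0.076

P(defective|M1) = 0.235; P(defective|M2) = 0.017; P(defective|M3) = 0.05; P(defective|M4) = 0.056; P(defective|M5) = 0.037.
Prior × likelihood for each source: 0.12·0.235=0.02820, 0.25·0.017=0.004250, 0.29·0.05=0.01450, 0.21·0.056=0.01176, 0.13·0.037=0.004810. Summing gives P(defective) = 0.063520.
P(Machine 5 | defective) = 0.004810 / 0.063520 = 0.076.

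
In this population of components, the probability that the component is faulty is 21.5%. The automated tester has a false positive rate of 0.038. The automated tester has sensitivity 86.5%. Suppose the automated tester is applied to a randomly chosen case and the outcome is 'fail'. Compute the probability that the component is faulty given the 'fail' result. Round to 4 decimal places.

Write H for 'the component is faulty'. Prior odds H:¬H = 0.215/0.785 = 0.27389. For the 'fail' outcome, the likelihood ratio is 0.865/0.038 = 22.763.
Posterior odds = 0.27389 × 22.763 = 6.2345, so P(H|E) = 6.2345/(1+6.2345) = 0.8618.

P(H | E) ≈ 0.8618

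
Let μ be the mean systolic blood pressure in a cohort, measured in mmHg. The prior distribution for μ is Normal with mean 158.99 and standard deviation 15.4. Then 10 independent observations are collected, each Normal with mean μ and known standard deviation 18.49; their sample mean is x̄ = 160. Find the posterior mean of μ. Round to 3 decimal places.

Prior precision 1/τ₀² = 1/15.4² = 0.00421656; data precision n/σ² = 10/18.49² = 0.0292500.
Posterior precision = 0.00421656 + 0.0292500 = 0.0334666.
Posterior mean = (0.00421656·158.99 + 0.0292500·160) / 0.0334666 = 159.873.

Posterior mean ≈ 159.873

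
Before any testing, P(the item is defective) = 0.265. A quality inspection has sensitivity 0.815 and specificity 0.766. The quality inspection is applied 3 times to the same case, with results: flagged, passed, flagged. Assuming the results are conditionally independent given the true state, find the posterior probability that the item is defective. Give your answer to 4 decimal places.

Let H be the event that the item is defective; start with P(H) = 0.265. P('flagged'|H) = 0.815, P('flagged'|¬H) = 0.234.
Update on result 1 ('flagged'): P(H) ← 0.815·0.2650 / (0.815·0.2650 + 0.234·0.7350) = 0.21598/0.38797 = 0.5567.
Update on result 2 ('passed'): P(H) ← 0.185·0.5567 / (0.185·0.5567 + 0.766·0.4433) = 0.10299/0.44256 = 0.2327.
Update on result 3 ('flagged'): P(H) ← 0.815·0.2327 / (0.815·0.2327 + 0.234·0.7673) = 0.18965/0.36920 = 0.5137.

Posterior P(H) ≈ 0.5137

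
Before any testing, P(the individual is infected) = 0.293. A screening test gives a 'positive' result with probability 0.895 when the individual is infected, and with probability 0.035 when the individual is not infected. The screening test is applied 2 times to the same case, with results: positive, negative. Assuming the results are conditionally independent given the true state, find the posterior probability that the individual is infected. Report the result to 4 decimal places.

With H the event that the individual is infected, the joint likelihood of the observed sequence is P(data|H) = 0.895·0.105 = 0.093975 and P(data|¬H) = 0.035·0.965 = 0.033775.
Bayes: P(H|data) = 0.293·0.093975 / (0.293·0.093975 + 0.707·0.033775) = 0.027535/0.051414 = 0.5356.

Posterior P(H) ≈ 0.5356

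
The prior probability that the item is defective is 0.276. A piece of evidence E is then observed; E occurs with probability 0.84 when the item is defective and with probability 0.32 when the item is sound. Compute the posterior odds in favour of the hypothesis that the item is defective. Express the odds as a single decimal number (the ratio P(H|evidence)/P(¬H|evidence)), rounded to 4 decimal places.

Posterior odds ≈ 1.0007

Prior odds = 0.276/(1−0.276) = 0.38122.
Likelihood ratio for E = 0.84/0.32 = 2.6250.
Posterior odds = prior odds × LR = 1.0007.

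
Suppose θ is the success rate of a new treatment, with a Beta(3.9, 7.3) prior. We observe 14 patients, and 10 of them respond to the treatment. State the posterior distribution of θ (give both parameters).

The binomial likelihood is conjugate to the Beta prior: with 10 successes and 4 failures, the posterior is Beta(3.9+10, 7.3+4) = Beta(13.9, 11.3).

Posterior: Beta(13.9, 11.3)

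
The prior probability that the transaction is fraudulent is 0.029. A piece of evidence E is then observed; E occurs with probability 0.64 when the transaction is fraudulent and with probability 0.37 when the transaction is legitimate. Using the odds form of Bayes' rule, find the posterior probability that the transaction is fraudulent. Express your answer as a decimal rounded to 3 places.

Posterior probability ≈ 0.049

Prior odds = 0.029/(1−0.029) = 0.029866. In log-odds, ln(0.029866) = -3.5110.
Add log likelihood ratio: ln(1.7297) = 0.54797.
Posterior log-odds = -2.9631, so posterior odds = exp(-2.9631) = 0.051660. Converting, P(H|E) = 0.051660/1.0517 = 0.049.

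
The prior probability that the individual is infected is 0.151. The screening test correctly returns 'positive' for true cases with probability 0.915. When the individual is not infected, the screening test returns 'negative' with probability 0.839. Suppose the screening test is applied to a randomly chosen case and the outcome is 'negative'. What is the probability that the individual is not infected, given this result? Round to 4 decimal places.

P(¬H | E) ≈ 0.9823

Write H for 'the individual is infected'. Prior odds H:¬H = 0.151/0.849 = 0.17786. For the 'negative' outcome, the likelihood ratio is 0.085/0.839 = 0.10131.
Posterior odds = 0.17786 × 0.10131 = 0.018019, so P(H|E) = 0.018019/(1+0.018019) = 0.0177. Then P(¬H|E) = 1 − 0.0177 = 0.9823.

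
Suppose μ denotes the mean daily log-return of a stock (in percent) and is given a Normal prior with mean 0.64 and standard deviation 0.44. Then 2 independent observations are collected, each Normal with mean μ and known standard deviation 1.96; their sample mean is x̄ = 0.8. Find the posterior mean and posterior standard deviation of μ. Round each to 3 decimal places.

Posterior mean ≈ 0.655; posterior SD ≈ 0.419

With known σ, the Normal prior is conjugate. Weight on the data is w = (n/σ²)/(n/σ² + 1/τ₀²) = 0.520616/(0.520616+5.16529) = 0.091563.
Posterior mean = w·x̄ + (1−w)·μ₀ = 0.091563·0.8 + 0.90844·0.64 = 0.655. Posterior variance = 1/(0.520616+5.16529) = 0.175873, so SD = 0.419.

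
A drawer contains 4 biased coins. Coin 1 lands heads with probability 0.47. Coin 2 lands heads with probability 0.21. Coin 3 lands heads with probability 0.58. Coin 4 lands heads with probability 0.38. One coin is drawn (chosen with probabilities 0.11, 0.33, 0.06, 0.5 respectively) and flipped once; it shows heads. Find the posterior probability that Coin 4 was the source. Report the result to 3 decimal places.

P(heads|C1) = 0.47; P(heads|C2) = 0.21; P(heads|C3) = 0.58; P(heads|C4) = 0.38.
Prior × likelihood for each source: 0.11·0.47=0.05170, 0.33·0.21=0.06930, 0.06·0.58=0.03480, 0.5·0.38=0.1900. Summing gives P(heads) = 0.34580.
P(Coin 4 | heads) = 0.1900 / 0.34580 = 0.549.

Posterior probability ≈ 0.549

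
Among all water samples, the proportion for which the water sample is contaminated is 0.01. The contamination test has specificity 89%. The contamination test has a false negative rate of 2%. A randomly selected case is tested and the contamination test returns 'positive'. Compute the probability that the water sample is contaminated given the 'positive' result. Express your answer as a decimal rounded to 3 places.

Let H be the event that the water sample is contaminated. P(H) = 0.01, so P(¬H) = 0.99. With E the 'positive' result, P(E|H) = 0.98 and P(E|¬H) = 0.11.
P(E) = 0.98·0.01 + 0.11·0.99 = 0.0098000 + 0.10890 = 0.11870.
By Bayes' theorem, P(H|E) = 0.0098000 / 0.11870 = 0.083.

P(H | E) ≈ 0.083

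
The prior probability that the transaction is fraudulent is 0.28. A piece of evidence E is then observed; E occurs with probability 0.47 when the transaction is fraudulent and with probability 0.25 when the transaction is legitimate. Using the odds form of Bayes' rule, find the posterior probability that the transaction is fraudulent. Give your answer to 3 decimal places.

Prior odds = 0.28/(1−0.28) = 0.38889. In log-odds, ln(0.38889) = -0.94446.
Add log likelihood ratio: ln(1.8800) = 0.63127.
Posterior log-odds = -0.31319, so posterior odds = exp(-0.31319) = 0.73111. Converting, P(H|E) = 0.73111/1.7311 = 0.422.

Posterior probability ≈ 0.422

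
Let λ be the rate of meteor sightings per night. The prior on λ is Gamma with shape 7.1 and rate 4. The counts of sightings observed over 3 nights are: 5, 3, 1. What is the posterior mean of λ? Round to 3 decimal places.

Posterior mean ≈ 2.300

The Poisson likelihood adds the total count to the shape and the number of exposure periods to the rate. Here ∑xᵢ = 9 and n = 3, so shape 7.1→16.1 and rate 4→7.
E[λ | data] = 16.1/7 = 2.300.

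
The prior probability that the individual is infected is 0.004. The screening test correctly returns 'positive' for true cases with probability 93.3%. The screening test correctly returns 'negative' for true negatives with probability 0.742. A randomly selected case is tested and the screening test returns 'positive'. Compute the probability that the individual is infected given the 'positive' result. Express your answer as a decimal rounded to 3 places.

Write H for 'the individual is infected'. Prior odds H:¬H = 0.004/0.996 = 0.0040161. For the 'positive' outcome, the likelihood ratio is 0.933/0.258 = 3.6163.
Posterior odds = 0.0040161 × 3.6163 = 0.014523, so P(H|E) = 0.014523/(1+0.014523) = 0.014.

P(H | E) ≈ 0.014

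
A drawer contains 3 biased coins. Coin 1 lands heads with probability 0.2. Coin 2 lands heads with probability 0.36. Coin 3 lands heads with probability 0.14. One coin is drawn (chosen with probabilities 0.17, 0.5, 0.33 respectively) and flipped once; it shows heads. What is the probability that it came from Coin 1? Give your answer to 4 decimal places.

Posterior probability ≈ 0.1307

P(heads|C1) = 0.2; P(heads|C2) = 0.36; P(heads|C3) = 0.14.
Prior × likelihood for each source: 0.17·0.2=0.03400, 0.5·0.36=0.1800, 0.33·0.14=0.04620. Summing gives P(heads) = 0.26020.
P(Coin 1 | heads) = 0.03400 / 0.26020 = 0.1307.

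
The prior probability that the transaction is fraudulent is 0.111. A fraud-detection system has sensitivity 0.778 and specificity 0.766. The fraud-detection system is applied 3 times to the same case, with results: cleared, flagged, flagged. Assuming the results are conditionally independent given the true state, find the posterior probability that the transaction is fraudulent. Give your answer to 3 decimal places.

Posterior P(H) ≈ 0.286

Let H be the event that the transaction is fraudulent; start with P(H) = 0.111. P('flagged'|H) = 0.778, P('flagged'|¬H) = 0.234.
Update on result 1 ('cleared'): P(H) ← 0.222·0.1110 / (0.222·0.1110 + 0.766·0.8890) = 0.024642/0.70562 = 0.0349.
Update on result 2 ('flagged'): P(H) ← 0.778·0.0349 / (0.778·0.0349 + 0.234·0.9651) = 0.027170/0.25300 = 0.1074.
Update on result 3 ('flagged'): P(H) ← 0.778·0.1074 / (0.778·0.1074 + 0.234·0.8926) = 0.083551/0.29242 = 0.2857.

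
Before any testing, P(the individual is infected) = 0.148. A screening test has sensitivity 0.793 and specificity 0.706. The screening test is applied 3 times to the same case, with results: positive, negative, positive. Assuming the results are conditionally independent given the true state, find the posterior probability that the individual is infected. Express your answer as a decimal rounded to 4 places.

Posterior P(H) ≈ 0.2704

Let H be the event that the individual is infected; start with P(H) = 0.148. P('positive'|H) = 0.793, P('positive'|¬H) = 0.294.
Update on result 1 ('positive'): P(H) ← 0.793·0.1480 / (0.793·0.1480 + 0.294·0.8520) = 0.11736/0.36785 = 0.3191.
Update on result 2 ('negative'): P(H) ← 0.207·0.3191 / (0.207·0.3191 + 0.706·0.6809) = 0.066044/0.54679 = 0.1208.
Update on result 3 ('positive'): P(H) ← 0.793·0.1208 / (0.793·0.1208 + 0.294·0.8792) = 0.095782/0.35427 = 0.2704.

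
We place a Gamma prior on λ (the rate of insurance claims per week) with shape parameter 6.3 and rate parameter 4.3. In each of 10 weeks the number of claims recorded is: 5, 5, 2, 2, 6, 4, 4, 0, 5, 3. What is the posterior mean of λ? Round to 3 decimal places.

Posterior mean ≈ 2.958

The Poisson likelihood adds the total count to the shape and the number of exposure periods to the rate. Here ∑xᵢ = 36 and n = 10, so shape 6.3→42.3 and rate 4.3→14.3.
E[λ | data] = 42.3/14.3 = 2.958.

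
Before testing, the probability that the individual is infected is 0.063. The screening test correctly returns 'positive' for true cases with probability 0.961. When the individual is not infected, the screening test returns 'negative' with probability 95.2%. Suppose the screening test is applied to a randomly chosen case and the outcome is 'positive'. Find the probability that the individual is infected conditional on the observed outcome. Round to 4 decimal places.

Write H for 'the individual is infected'. Prior odds H:¬H = 0.063/0.937 = 0.067236. For the 'positive' outcome, the likelihood ratio is 0.961/0.048 = 20.021.
Posterior odds = 0.067236 × 20.021 = 1.3461, so P(H|E) = 1.3461/(1+1.3461) = 0.5738.

P(H | E) ≈ 0.5738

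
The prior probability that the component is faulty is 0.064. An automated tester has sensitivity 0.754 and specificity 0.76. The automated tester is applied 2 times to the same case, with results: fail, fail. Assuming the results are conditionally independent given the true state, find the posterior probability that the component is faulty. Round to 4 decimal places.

Posterior P(H) ≈ 0.4029

Let H be the event that the component is faulty; start with P(H) = 0.064. P('fail'|H) = 0.754, P('fail'|¬H) = 0.24.
Update on result 1 ('fail'): P(H) ← 0.754·0.0640 / (0.754·0.0640 + 0.24·0.9360) = 0.048256/0.27290 = 0.1768.
Update on result 2 ('fail'): P(H) ← 0.754·0.1768 / (0.754·0.1768 + 0.24·0.8232) = 0.13333/0.33089 = 0.4029.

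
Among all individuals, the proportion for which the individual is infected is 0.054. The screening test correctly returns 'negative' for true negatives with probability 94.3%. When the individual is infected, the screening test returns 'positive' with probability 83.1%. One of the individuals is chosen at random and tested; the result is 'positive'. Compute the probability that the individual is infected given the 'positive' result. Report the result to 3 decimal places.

P(H | E) ≈ 0.454

Let H be the event that the individual is infected. P(H) = 0.054, so P(¬H) = 0.946. With E the 'positive' result, P(E|H) = 0.831 and P(E|¬H) = 0.057.
P(E) = 0.831·0.054 + 0.057·0.946 = 0.044874 + 0.053922 = 0.098796.
By Bayes' theorem, P(H|E) = 0.044874 / 0.098796 = 0.454.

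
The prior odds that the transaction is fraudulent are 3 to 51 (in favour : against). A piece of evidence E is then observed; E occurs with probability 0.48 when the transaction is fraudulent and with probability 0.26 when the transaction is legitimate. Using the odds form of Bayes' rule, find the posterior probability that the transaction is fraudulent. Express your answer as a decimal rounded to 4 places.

Posterior probability ≈ 0.0980

Prior odds = 3/51 = 0.058824. In log-odds, ln(0.058824) = -2.8332.
Add log likelihood ratio: ln(1.8462) = 0.61310.
Posterior log-odds = -2.2201, so posterior odds = exp(-2.2201) = 0.10860. Converting, P(H|E) = 0.10860/1.1086 = 0.0980.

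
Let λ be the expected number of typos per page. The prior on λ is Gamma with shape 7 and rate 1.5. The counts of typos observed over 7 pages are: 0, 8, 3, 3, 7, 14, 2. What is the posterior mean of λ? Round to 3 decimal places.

The Poisson likelihood adds the total count to the shape and the number of exposure periods to the rate. Here ∑xᵢ = 37 and n = 7, so shape 7→44 and rate 1.5→8.5.
E[λ | data] = 44/8.5 = 5.176.

Posterior mean ≈ 5.176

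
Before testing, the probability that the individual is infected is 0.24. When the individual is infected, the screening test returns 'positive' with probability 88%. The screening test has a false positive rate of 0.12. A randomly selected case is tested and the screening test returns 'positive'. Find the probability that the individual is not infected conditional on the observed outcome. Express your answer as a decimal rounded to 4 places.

P(¬H | E) ≈ 0.3016

Write H for 'the individual is infected'. Prior odds H:¬H = 0.24/0.76 = 0.31579. For the 'positive' outcome, the likelihood ratio is 0.88/0.12 = 7.3333.
Posterior odds = 0.31579 × 7.3333 = 2.3158, so P(H|E) = 2.3158/(1+2.3158) = 0.6984. Then P(¬H|E) = 1 − 0.6984 = 0.3016.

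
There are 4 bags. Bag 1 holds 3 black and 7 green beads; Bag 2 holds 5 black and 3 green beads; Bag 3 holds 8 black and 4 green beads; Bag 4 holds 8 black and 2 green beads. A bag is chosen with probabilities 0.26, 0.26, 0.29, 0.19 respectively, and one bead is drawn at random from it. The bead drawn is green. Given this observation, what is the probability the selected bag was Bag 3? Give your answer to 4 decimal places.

Tabulate prior·likelihood by source: [1] prior 0.26, lik 0.7, product 0.1820; [2] prior 0.26, lik 0.375, product 0.09750; [3] prior 0.29, lik 0.3333, product 0.09667; [4] prior 0.19, lik 0.2, product 0.03800.
Normalizing constant = 0.41417; the posterior for Bag 3 is its product over the sum, 0.09667/0.41417 = 0.2334.

Posterior probability ≈ 0.2334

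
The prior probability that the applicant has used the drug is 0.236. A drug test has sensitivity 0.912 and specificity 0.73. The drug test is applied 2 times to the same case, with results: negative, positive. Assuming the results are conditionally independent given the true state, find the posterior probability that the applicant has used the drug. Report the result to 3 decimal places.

Let H be the event that the applicant has used the drug; start with P(H) = 0.236. P('positive'|H) = 0.912, P('positive'|¬H) = 0.27.
Update on result 1 ('negative'): P(H) ← 0.088·0.2360 / (0.088·0.2360 + 0.73·0.7640) = 0.020768/0.57849 = 0.0359.
Update on result 2 ('positive'): P(H) ← 0.912·0.0359 / (0.912·0.0359 + 0.27·0.9641) = 0.032741/0.29305 = 0.1117.

Posterior P(H) ≈ 0.112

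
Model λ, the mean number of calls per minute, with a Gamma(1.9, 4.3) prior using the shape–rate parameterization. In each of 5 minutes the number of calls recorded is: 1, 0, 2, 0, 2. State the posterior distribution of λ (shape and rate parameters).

Posterior: Gamma(shape=6.9, rate=9.3)

The Poisson likelihood adds the total count to the shape and the number of exposure periods to the rate. Here ∑xᵢ = 5 and n = 5, so shape 1.9→6.9 and rate 4.3→9.3.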